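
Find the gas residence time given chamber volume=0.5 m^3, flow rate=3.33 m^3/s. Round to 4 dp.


tau = V / Q_flow
tau = 0.5 / 3.33 = 0.1502 s


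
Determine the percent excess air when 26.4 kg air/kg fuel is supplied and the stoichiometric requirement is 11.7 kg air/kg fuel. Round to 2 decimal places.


Excess air = actual - stoichiometric = 26.4 - 11.7 = 14.70 kg/kg fuel
Excess air % = (excess / stoich) * 100 = (14.70 / 11.7) * 100 = 125.64%


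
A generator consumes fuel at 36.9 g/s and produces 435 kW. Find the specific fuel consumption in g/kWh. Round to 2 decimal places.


SFC = (mf / BP) * 3600
Rate = 36.9 / 435 = 0.084828 g/(s*kW)
SFC = 0.084828 * 3600 = 305.38 g/kWh


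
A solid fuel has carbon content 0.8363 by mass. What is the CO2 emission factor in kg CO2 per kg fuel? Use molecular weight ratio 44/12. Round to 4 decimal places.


EF = C_frac * (M_CO2 / M_C)
EF = 0.8363 * (44/12)
EF = 0.8363 * 3.666667 = 3.0664 kg_CO2/kg_fuel


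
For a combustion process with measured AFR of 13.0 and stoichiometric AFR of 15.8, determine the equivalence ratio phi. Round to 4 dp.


phi = AFR_stoich / AFR_actual
phi = 15.8 / 13.0 = 1.2154


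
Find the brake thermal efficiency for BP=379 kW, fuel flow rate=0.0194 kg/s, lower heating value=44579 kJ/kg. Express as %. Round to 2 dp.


eta_BTE = (BP / (mf * LHV)) * 100
Denominator = 0.0194 * 44579 = 864.8326 kW
eta_BTE = (379 / 864.8326) * 100 = 43.82%


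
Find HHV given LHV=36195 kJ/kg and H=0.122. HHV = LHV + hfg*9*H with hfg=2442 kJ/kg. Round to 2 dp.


HHV = LHV + hfg * 9 * H
Water addition = 2442 * 9 * 0.122 = 2681.316 kJ/kg
HHV = 36195 + 2681.316 = 38876.32 kJ/kg


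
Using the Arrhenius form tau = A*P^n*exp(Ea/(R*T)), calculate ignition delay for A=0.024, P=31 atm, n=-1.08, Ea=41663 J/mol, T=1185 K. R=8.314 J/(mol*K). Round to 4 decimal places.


tau = A * P^n * exp(Ea/(R*T))
P^n = 31^(-1.08) = 0.02450921
Ea/(R*T) = 41663/(8.314*1185) = 4.228849
exp(Ea/(R*T)) = 68.638178
tau = 0.024 * 0.02450921 * 68.638178 = 0.0404 ms


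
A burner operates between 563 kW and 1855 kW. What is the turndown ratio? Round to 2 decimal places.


TDR = Q_max / Q_min
TDR = 1855 / 563 = 3.29


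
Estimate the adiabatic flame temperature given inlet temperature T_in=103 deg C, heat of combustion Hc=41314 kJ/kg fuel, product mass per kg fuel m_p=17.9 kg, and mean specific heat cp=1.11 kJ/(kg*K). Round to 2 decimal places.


T_ad = T_in + Hc / (m_p * cp)
Denominator = 17.9 * 1.11 = 19.8690
Temperature rise = 41314 / 19.8690 = 2079.32 K
T_ad = 103 + 2079.32 = 2182.32 deg C


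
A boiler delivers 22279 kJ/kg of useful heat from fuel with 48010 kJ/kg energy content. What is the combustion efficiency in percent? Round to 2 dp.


Efficiency = (Q_useful / Q_fuel) * 100
Efficiency = (22279 / 48010) * 100
Efficiency = 0.4640 * 100 = 46.40%


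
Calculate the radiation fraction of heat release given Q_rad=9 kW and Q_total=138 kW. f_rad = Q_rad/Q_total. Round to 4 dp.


f_rad = Q_rad / Q_total
f_rad = 9 / 138 = 0.0652


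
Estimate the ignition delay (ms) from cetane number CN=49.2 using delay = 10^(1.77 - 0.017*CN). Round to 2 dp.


delay = 10^(1.77 - 0.017*CN)
Exponent = 1.77 - 0.017*49.2 = 0.9336
delay = 10^0.9336 = 8.58 ms


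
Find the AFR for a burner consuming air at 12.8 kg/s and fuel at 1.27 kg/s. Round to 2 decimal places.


AFR = m_air / m_fuel
AFR = 12.8 / 1.27 = 10.08


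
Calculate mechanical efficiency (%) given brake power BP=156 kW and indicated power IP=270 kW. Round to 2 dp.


eta_mech = (BP / IP) * 100
Ratio = 156 / 270 = 0.5778
eta_mech = 0.5778 * 100 = 57.78%


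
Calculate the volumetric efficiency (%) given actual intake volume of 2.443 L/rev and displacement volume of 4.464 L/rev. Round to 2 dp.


eta_v = (V_actual / V_disp) * 100
Ratio = 2.443 / 4.464 = 0.5473
eta_v = 0.5473 * 100 = 54.73%


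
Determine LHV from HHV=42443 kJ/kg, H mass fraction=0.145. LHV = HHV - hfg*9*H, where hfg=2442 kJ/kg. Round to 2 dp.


LHV = HHV - hfg * 9 * H
Water correction = 2442 * 9 * 0.145 = 3186.810 kJ/kg
LHV = 42443 - 3186.810 = 39256.19 kJ/kg


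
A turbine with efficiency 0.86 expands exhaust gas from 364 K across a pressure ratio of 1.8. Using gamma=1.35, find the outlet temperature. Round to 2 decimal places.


T_out = T_in * (1 - eta * (1 - PR^(-(gamma-1)/gamma)))
Exponent = -(1.35-1)/1.35 = -0.25925926
PR^exp = 1.8^(-0.25925926) = 0.85865408
Factor = 1 - 0.86*(1 - 0.85865408) = 0.87844251
T_out = 364 * 0.87844251 = 319.75 K


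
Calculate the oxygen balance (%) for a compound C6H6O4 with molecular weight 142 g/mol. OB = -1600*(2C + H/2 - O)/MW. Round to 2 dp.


OB = -1600 * (2C + H/2 - O) / MW
Inner = 2*6 + 6/2 - 4 = 11.00
OB = -1600 * 11.00 / 142 = -123.94%


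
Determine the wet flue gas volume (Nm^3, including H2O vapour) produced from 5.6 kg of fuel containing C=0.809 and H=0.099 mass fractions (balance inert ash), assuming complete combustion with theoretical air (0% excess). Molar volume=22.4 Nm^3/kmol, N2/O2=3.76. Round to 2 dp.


Per kg fuel: CO2 = (C/12 kmol)*22.4 = (0.809/12)*22.4 = 1.51013 Nm^3
Per kg fuel: H2O = (H/2 kmol)*22.4 = (0.099/2)*22.4 = 1.10880 Nm^3
O2 needed per kg fuel = C/12 + H/4 = 0.809/12 + 0.099/4 = 0.09216667 kmol
Per kg fuel: N2 = O2*3.76*22.4 = 0.09216667*3.76*22.4 = 7.76265 Nm^3
Total per kg = 1.51013 + 1.10880 + 7.76265 = 10.38158 Nm^3
Total = 10.38158 * 5.6 = 58.14 Nm^3


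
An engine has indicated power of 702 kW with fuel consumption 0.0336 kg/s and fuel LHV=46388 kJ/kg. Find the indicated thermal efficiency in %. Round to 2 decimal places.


eta_ith = (IP / (mf * LHV)) * 100
Denominator = 0.0336 * 46388 = 1558.6368 kW
eta_ith = (702 / 1558.6368) * 100 = 45.04%


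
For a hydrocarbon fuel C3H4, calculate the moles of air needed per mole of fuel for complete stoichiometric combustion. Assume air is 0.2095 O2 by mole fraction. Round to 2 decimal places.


Balanced combustion: C3H4 + 4 O2 -> 3 CO2 + 2 H2O
O2 needed = C + H/4 = 3 + 4/4 = 4.00 moles
Air moles = O2 / 0.2095 = 4.00 / 0.2095 = 19.09 moles air


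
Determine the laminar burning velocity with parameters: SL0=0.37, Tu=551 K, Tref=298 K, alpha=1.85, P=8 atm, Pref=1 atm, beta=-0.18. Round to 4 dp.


SL = SL0 * (Tu/Tref)^alpha * (P/Pref)^beta
T ratio = 551/298 = 1.84899329
(T ratio)^alpha = 1.84899329^1.85 = 3.117672
(P/Pref)^beta = 8^(-0.18) = 0.687771
SL = 0.37 * 3.117672 * 0.687771 = 0.7934 m/s


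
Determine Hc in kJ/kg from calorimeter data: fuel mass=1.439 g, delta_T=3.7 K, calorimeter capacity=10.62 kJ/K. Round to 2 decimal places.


Hc = C_cal * delta_T / m_fuel
Q_released = 10.62 * 3.7 = 39.2940 kJ
m_fuel = 1.439 g = 1.439/1000 kg = 0.001439 kg
Hc = 39.2940 / 0.001439 = 27306.46 kJ/kg


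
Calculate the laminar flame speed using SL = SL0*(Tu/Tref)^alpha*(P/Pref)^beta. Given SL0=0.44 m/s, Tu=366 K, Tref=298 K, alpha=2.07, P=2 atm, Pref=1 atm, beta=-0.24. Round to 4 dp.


SL = SL0 * (Tu/Tref)^alpha * (P/Pref)^beta
T ratio = 366/298 = 1.22818792
(T ratio)^alpha = 1.22818792^2.07 = 1.530306
(P/Pref)^beta = 2^(-0.24) = 0.846745
SL = 0.44 * 1.530306 * 0.846745 = 0.5701 m/s


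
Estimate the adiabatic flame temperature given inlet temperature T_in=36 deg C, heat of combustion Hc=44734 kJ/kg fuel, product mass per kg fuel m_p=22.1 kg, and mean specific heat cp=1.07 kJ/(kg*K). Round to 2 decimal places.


T_ad = T_in + Hc / (m_p * cp)
Denominator = 22.1 * 1.07 = 23.6470
Temperature rise = 44734 / 23.6470 = 1891.74 K
T_ad = 36 + 1891.74 = 1927.74 deg C


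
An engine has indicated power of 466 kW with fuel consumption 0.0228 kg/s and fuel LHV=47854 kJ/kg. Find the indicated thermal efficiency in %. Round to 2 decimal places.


eta_ith = (IP / (mf * LHV)) * 100
Denominator = 0.0228 * 47854 = 1091.0712 kW
eta_ith = (466 / 1091.0712) * 100 = 42.71%


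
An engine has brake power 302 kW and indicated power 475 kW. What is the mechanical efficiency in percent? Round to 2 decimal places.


eta_mech = (BP / IP) * 100
Ratio = 302 / 475 = 0.6358
eta_mech = 0.6358 * 100 = 63.58%


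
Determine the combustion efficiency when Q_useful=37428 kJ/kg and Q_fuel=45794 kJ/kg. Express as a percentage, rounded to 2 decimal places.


Efficiency = (Q_useful / Q_fuel) * 100
Efficiency = (37428 / 45794) * 100
Efficiency = 0.8173 * 100 = 81.73%


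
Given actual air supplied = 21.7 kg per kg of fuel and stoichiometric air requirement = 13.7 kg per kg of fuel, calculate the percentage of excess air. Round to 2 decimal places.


Excess air = actual - stoichiometric = 21.7 - 13.7 = 8.00 kg/kg fuel
Excess air % = (excess / stoich) * 100 = (8.00 / 13.7) * 100 = 58.39%


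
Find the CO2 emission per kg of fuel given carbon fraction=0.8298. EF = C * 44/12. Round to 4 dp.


EF = C_frac * (M_CO2 / M_C)
EF = 0.8298 * (44/12)
EF = 0.8298 * 3.666667 = 3.0426 kg_CO2/kg_fuel


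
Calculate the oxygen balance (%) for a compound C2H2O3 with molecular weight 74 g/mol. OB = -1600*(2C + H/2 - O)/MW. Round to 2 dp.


OB = -1600 * (2C + H/2 - O) / MW
Inner = 2*2 + 2/2 - 3 = 2.00
OB = -1600 * 2.00 / 74 = -43.24%


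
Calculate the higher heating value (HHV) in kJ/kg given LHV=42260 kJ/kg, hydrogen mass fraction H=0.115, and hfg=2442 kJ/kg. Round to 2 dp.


HHV = LHV + hfg * 9 * H
Water addition = 2442 * 9 * 0.115 = 2527.470 kJ/kg
HHV = 42260 + 2527.470 = 44787.47 kJ/kg


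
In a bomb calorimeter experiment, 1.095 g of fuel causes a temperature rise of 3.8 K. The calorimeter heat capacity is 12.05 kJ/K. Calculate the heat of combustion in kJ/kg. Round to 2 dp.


Hc = C_cal * delta_T / m_fuel
Q_released = 12.05 * 3.8 = 45.7900 kJ
m_fuel = 1.095 g = 1.095/1000 kg = 0.001095 kg
Hc = 45.7900 / 0.001095 = 41817.35 kJ/kg


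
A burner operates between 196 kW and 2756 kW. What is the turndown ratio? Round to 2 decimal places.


TDR = Q_max / Q_min
TDR = 2756 / 196 = 14.06


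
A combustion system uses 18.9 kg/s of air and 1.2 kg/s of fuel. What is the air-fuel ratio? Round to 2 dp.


AFR = m_air / m_fuel
AFR = 18.9 / 1.2 = 15.75


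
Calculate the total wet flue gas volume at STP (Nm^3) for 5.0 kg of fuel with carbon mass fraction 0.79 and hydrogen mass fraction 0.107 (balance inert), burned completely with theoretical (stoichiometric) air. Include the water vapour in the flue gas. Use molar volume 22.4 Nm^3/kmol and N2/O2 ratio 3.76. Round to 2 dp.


Per kg fuel: CO2 = (C/12 kmol)*22.4 = (0.79/12)*22.4 = 1.47467 Nm^3
Per kg fuel: H2O = (H/2 kmol)*22.4 = (0.107/2)*22.4 = 1.19840 Nm^3
O2 needed per kg fuel = C/12 + H/4 = 0.79/12 + 0.107/4 = 0.09258333 kmol
Per kg fuel: N2 = O2*3.76*22.4 = 0.09258333*3.76*22.4 = 7.79774 Nm^3
Total per kg = 1.47467 + 1.19840 + 7.79774 = 10.47081 Nm^3
Total = 10.47081 * 5.0 = 52.35 Nm^3


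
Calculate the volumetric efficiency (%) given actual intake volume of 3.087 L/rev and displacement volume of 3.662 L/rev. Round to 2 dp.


eta_v = (V_actual / V_disp) * 100
Ratio = 3.087 / 3.662 = 0.8430
eta_v = 0.8430 * 100 = 84.30%


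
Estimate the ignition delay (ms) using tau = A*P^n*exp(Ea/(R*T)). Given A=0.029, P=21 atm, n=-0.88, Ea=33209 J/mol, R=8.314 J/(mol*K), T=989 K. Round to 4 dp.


tau = A * P^n * exp(Ea/(R*T))
P^n = 21^(-0.88) = 0.06861942
Ea/(R*T) = 33209/(8.314*989) = 4.038773
exp(Ea/(R*T)) = 56.756682
tau = 0.029 * 0.06861942 * 56.756682 = 0.1129 ms


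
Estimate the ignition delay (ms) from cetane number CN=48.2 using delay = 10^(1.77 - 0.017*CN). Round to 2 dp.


delay = 10^(1.77 - 0.017*CN)
Exponent = 1.77 - 0.017*48.2 = 0.9506
delay = 10^0.9506 = 8.92 ms


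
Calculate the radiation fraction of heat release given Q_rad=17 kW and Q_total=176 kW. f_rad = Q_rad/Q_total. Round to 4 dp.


f_rad = Q_rad / Q_total
f_rad = 17 / 176 = 0.0966


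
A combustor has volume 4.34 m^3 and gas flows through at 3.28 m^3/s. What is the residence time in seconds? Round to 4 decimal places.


tau = V / Q_flow
tau = 4.34 / 3.28 = 1.3232 s


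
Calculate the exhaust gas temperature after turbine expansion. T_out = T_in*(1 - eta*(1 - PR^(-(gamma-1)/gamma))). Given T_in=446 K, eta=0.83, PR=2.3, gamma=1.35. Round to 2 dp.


T_out = T_in * (1 - eta * (1 - PR^(-(gamma-1)/gamma)))
Exponent = -(1.35-1)/1.35 = -0.25925926
PR^exp = 2.3^(-0.25925926) = 0.80578413
Factor = 1 - 0.83*(1 - 0.80578413) = 0.83880083
T_out = 446 * 0.83880083 = 374.11 K


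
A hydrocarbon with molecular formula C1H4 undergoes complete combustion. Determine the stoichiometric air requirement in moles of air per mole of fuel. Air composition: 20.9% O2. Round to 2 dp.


Balanced combustion: C1H4 + 2 O2 -> 1 CO2 + 2 H2O
O2 needed = C + H/4 = 1 + 4/4 = 2.00 moles
Air moles = O2 / 0.209 = 2.00 / 0.209 = 9.57 moles air


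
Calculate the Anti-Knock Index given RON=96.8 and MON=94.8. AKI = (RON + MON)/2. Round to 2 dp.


AKI = (RON + MON) / 2
AKI = (96.8 + 94.8) / 2
AKI = 191.6 / 2 = 95.80


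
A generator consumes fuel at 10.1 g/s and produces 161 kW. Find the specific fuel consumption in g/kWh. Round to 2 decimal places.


SFC = (mf / BP) * 3600
Rate = 10.1 / 161 = 0.062733 g/(s*kW)
SFC = 0.062733 * 3600 = 225.84 g/kWh


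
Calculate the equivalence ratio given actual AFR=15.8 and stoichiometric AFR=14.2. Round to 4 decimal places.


phi = AFR_stoich / AFR_actual
phi = 14.2 / 15.8 = 0.8987


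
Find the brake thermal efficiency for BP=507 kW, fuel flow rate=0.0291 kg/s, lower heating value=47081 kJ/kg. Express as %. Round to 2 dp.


eta_BTE = (BP / (mf * LHV)) * 100
Denominator = 0.0291 * 47081 = 1370.0571 kW
eta_BTE = (507 / 1370.0571) * 100 = 37.01%


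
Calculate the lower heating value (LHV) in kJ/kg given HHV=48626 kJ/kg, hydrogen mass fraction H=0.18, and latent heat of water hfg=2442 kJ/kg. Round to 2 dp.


LHV = HHV - hfg * 9 * H
Water correction = 2442 * 9 * 0.18 = 3956.040 kJ/kg
LHV = 48626 - 3956.040 = 44669.96 kJ/kg


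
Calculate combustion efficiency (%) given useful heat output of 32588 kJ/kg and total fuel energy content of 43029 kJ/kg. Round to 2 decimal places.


Efficiency = (Q_useful / Q_fuel) * 100
Efficiency = (32588 / 43029) * 100
Efficiency = 0.7573 * 100 = 75.73%


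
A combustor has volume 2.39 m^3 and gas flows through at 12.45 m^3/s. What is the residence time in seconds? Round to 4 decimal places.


tau = V / Q_flow
tau = 2.39 / 12.45 = 0.1920 s


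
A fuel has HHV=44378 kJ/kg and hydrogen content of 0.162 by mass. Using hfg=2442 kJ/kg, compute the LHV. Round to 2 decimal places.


LHV = HHV - hfg * 9 * H
Water correction = 2442 * 9 * 0.162 = 3560.436 kJ/kg
LHV = 44378 - 3560.436 = 40817.56 kJ/kg


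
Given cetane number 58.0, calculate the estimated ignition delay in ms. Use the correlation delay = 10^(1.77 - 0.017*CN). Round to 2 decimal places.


delay = 10^(1.77 - 0.017*CN)
Exponent = 1.77 - 0.017*58.0 = 0.7840
delay = 10^0.7840 = 6.08 ms


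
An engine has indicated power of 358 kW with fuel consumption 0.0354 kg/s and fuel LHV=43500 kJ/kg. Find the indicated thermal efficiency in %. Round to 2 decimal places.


eta_ith = (IP / (mf * LHV)) * 100
Denominator = 0.0354 * 43500 = 1539.9000 kW
eta_ith = (358 / 1539.9000) * 100 = 23.25%


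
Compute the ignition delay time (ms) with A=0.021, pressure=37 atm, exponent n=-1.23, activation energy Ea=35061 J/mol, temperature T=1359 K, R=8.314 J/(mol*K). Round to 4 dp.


tau = A * P^n * exp(Ea/(R*T))
P^n = 37^(-1.23) = 0.01177909
Ea/(R*T) = 35061/(8.314*1359) = 3.103093
exp(Ea/(R*T)) = 22.266721
tau = 0.021 * 0.01177909 * 22.266721 = 0.0055 ms


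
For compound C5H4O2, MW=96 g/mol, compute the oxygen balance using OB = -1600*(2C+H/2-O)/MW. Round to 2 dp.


OB = -1600 * (2C + H/2 - O) / MW
Inner = 2*5 + 4/2 - 2 = 10.00
OB = -1600 * 10.00 / 96 = -166.67%


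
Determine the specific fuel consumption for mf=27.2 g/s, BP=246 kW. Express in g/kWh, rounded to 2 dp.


SFC = (mf / BP) * 3600
Rate = 27.2 / 246 = 0.110569 g/(s*kW)
SFC = 0.110569 * 3600 = 398.05 g/kWh


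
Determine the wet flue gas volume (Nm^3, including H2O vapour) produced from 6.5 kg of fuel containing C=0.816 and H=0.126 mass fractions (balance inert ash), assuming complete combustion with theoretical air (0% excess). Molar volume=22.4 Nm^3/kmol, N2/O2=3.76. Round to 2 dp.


Per kg fuel: CO2 = (C/12 kmol)*22.4 = (0.816/12)*22.4 = 1.52320 Nm^3
Per kg fuel: H2O = (H/2 kmol)*22.4 = (0.126/2)*22.4 = 1.41120 Nm^3
O2 needed per kg fuel = C/12 + H/4 = 0.816/12 + 0.126/4 = 0.09950000 kmol
Per kg fuel: N2 = O2*3.76*22.4 = 0.09950000*3.76*22.4 = 8.38029 Nm^3
Total per kg = 1.52320 + 1.41120 + 8.38029 = 11.31469 Nm^3
Total = 11.31469 * 6.5 = 73.55 Nm^3


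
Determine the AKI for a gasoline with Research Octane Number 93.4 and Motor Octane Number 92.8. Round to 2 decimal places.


AKI = (RON + MON) / 2
AKI = (93.4 + 92.8) / 2
AKI = 186.2 / 2 = 93.10


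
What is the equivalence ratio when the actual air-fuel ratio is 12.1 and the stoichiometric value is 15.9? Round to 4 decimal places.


phi = AFR_stoich / AFR_actual
phi = 15.9 / 12.1 = 1.3140


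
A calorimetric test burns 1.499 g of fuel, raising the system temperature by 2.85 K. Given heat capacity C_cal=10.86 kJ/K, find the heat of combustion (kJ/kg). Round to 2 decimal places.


Hc = C_cal * delta_T / m_fuel
Q_released = 10.86 * 2.85 = 30.9510 kJ
m_fuel = 1.499 g = 1.499/1000 kg = 0.001499 kg
Hc = 30.9510 / 0.001499 = 20647.77 kJ/kg


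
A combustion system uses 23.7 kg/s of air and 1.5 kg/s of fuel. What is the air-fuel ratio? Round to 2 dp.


AFR = m_air / m_fuel
AFR = 23.7 / 1.5 = 15.80


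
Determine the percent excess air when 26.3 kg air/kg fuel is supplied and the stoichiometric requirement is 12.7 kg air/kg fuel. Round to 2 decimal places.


Excess air = actual - stoichiometric = 26.3 - 12.7 = 13.60 kg/kg fuel
Excess air % = (excess / stoich) * 100 = (13.60 / 12.7) * 100 = 107.09%


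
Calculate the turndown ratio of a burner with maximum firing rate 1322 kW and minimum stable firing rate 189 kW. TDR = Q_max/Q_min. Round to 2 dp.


TDR = Q_max / Q_min
TDR = 1322 / 189 = 6.99


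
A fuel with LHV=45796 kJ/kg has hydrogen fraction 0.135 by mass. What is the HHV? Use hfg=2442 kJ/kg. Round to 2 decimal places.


HHV = LHV + hfg * 9 * H
Water addition = 2442 * 9 * 0.135 = 2967.030 kJ/kg
HHV = 45796 + 2967.030 = 48763.03 kJ/kg


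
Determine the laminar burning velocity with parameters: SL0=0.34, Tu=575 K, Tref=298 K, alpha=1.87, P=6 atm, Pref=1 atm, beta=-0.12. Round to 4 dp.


SL = SL0 * (Tu/Tref)^alpha * (P/Pref)^beta
T ratio = 575/298 = 1.92953020
(T ratio)^alpha = 1.92953020^1.87 = 3.418176
(P/Pref)^beta = 6^(-0.12) = 0.806532
SL = 0.34 * 3.418176 * 0.806532 = 0.9373 m/s


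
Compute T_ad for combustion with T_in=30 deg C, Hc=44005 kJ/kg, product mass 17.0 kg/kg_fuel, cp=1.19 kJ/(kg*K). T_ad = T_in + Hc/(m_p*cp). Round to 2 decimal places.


T_ad = T_in + Hc / (m_p * cp)
Denominator = 17.0 * 1.19 = 20.2300
Temperature rise = 44005 / 20.2300 = 2175.23 K
T_ad = 30 + 2175.23 = 2205.23 deg C


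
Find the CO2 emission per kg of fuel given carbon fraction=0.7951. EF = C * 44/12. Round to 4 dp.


EF = C_frac * (M_CO2 / M_C)
EF = 0.7951 * (44/12)
EF = 0.7951 * 3.666667 = 2.9154 kg_CO2/kg_fuel


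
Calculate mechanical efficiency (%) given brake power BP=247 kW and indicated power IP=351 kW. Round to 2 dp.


eta_mech = (BP / IP) * 100
Ratio = 247 / 351 = 0.7037
eta_mech = 0.7037 * 100 = 70.37%


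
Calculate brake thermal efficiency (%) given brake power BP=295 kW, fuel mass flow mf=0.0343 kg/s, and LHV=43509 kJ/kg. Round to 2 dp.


eta_BTE = (BP / (mf * LHV)) * 100
Denominator = 0.0343 * 43509 = 1492.3587 kW
eta_BTE = (295 / 1492.3587) * 100 = 19.77%


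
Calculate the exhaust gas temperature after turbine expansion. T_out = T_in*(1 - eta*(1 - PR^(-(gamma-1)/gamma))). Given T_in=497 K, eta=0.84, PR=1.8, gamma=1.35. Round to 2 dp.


T_out = T_in * (1 - eta * (1 - PR^(-(gamma-1)/gamma)))
Exponent = -(1.35-1)/1.35 = -0.25925926
PR^exp = 1.8^(-0.25925926) = 0.85865408
Factor = 1 - 0.84*(1 - 0.85865408) = 0.88126943
T_out = 497 * 0.88126943 = 437.99 K


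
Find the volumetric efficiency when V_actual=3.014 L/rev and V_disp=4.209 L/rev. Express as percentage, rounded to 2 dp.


eta_v = (V_actual / V_disp) * 100
Ratio = 3.014 / 4.209 = 0.7161
eta_v = 0.7161 * 100 = 71.61%


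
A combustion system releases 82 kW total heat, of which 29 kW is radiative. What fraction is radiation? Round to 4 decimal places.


f_rad = Q_rad / Q_total
f_rad = 29 / 82 = 0.3537


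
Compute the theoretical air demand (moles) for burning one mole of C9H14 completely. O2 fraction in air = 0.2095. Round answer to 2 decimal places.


Balanced combustion: C9H14 + 12.5 O2 -> 9 CO2 + 7 H2O
O2 needed = C + H/4 = 9 + 14/4 = 12.50 moles
Air moles = O2 / 0.2095 = 12.50 / 0.2095 = 59.67 moles air


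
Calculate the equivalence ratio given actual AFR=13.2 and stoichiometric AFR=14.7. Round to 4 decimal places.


phi = AFR_stoich / AFR_actual
phi = 14.7 / 13.2 = 1.1136


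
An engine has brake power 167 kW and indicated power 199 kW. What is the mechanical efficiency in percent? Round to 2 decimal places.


eta_mech = (BP / IP) * 100
Ratio = 167 / 199 = 0.8392
eta_mech = 0.8392 * 100 = 83.92%


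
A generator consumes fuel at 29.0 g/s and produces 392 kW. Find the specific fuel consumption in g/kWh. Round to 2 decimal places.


SFC = (mf / BP) * 3600
Rate = 29.0 / 392 = 0.073980 g/(s*kW)
SFC = 0.073980 * 3600 = 266.33 g/kWh


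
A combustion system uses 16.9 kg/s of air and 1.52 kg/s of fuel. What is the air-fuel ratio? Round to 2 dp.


AFR = m_air / m_fuel
AFR = 16.9 / 1.52 = 11.12


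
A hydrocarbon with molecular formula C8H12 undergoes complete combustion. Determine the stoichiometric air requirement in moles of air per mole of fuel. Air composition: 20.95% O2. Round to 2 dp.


Balanced combustion: C8H12 + 11 O2 -> 8 CO2 + 6 H2O
O2 needed = C + H/4 = 8 + 12/4 = 11.00 moles
Air moles = O2 / 0.2095 = 11.00 / 0.2095 = 52.51 moles air


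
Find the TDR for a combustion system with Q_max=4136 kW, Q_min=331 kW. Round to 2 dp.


TDR = Q_max / Q_min
TDR = 4136 / 331 = 12.50


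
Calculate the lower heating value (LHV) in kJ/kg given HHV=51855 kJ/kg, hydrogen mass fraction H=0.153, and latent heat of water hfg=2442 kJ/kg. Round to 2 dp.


LHV = HHV - hfg * 9 * H
Water correction = 2442 * 9 * 0.153 = 3362.634 kJ/kg
LHV = 51855 - 3362.634 = 48492.37 kJ/kg


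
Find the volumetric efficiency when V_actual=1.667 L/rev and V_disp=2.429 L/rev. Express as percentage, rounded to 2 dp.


eta_v = (V_actual / V_disp) * 100
Ratio = 1.667 / 2.429 = 0.6863
eta_v = 0.6863 * 100 = 68.63%


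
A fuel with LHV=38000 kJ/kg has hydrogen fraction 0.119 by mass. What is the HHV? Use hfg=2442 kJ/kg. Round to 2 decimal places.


HHV = LHV + hfg * 9 * H
Water addition = 2442 * 9 * 0.119 = 2615.382 kJ/kg
HHV = 38000 + 2615.382 = 40615.38 kJ/kg


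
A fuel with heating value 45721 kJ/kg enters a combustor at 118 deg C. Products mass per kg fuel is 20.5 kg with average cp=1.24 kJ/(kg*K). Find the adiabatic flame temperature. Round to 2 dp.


T_ad = T_in + Hc / (m_p * cp)
Denominator = 20.5 * 1.24 = 25.4200
Temperature rise = 45721 / 25.4200 = 1798.62 K
T_ad = 118 + 1798.62 = 1916.62 deg C


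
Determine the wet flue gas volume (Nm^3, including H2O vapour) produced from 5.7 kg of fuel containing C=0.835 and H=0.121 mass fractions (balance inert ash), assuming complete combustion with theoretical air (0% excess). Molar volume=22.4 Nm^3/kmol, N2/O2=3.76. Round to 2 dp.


Per kg fuel: CO2 = (C/12 kmol)*22.4 = (0.835/12)*22.4 = 1.55867 Nm^3
Per kg fuel: H2O = (H/2 kmol)*22.4 = (0.121/2)*22.4 = 1.35520 Nm^3
O2 needed per kg fuel = C/12 + H/4 = 0.835/12 + 0.121/4 = 0.09983333 kmol
Per kg fuel: N2 = O2*3.76*22.4 = 0.09983333*3.76*22.4 = 8.40836 Nm^3
Total per kg = 1.55867 + 1.35520 + 8.40836 = 11.32223 Nm^3
Total = 11.32223 * 5.7 = 64.54 Nm^3


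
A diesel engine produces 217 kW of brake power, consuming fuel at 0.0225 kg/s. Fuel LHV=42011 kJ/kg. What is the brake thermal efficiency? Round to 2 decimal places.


eta_BTE = (BP / (mf * LHV)) * 100
Denominator = 0.0225 * 42011 = 945.2475 kW
eta_BTE = (217 / 945.2475) * 100 = 22.96%


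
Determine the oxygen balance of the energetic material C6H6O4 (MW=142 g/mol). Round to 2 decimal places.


OB = -1600 * (2C + H/2 - O) / MW
Inner = 2*6 + 6/2 - 4 = 11.00
OB = -1600 * 11.00 / 142 = -123.94%


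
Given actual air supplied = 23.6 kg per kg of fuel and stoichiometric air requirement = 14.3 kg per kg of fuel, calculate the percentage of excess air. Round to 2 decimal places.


Excess air = actual - stoichiometric = 23.6 - 14.3 = 9.30 kg/kg fuel
Excess air % = (excess / stoich) * 100 = (9.30 / 14.3) * 100 = 65.03%


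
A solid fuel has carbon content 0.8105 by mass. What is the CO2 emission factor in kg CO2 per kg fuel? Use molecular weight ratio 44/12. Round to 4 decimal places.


EF = C_frac * (M_CO2 / M_C)
EF = 0.8105 * (44/12)
EF = 0.8105 * 3.666667 = 2.9718 kg_CO2/kg_fuel


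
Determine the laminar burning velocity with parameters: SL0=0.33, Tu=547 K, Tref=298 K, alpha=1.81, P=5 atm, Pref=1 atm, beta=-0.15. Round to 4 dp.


SL = SL0 * (Tu/Tref)^alpha * (P/Pref)^beta
T ratio = 547/298 = 1.83557047
(T ratio)^alpha = 1.83557047^1.81 = 3.002103
(P/Pref)^beta = 5^(-0.15) = 0.785515
SL = 0.33 * 3.002103 * 0.785515 = 0.7782 m/s


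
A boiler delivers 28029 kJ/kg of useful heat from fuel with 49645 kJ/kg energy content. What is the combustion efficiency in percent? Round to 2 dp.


Efficiency = (Q_useful / Q_fuel) * 100
Efficiency = (28029 / 49645) * 100
Efficiency = 0.5646 * 100 = 56.46%


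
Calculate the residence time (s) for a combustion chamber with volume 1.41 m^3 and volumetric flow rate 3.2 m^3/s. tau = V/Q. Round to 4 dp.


tau = V / Q_flow
tau = 1.41 / 3.2 = 0.4406 s


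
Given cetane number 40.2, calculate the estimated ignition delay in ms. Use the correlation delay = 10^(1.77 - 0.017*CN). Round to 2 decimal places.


delay = 10^(1.77 - 0.017*CN)
Exponent = 1.77 - 0.017*40.2 = 1.0866
delay = 10^1.0866 = 12.21 ms


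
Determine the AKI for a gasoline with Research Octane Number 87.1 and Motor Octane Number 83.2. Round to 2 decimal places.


AKI = (RON + MON) / 2
AKI = (87.1 + 83.2) / 2
AKI = 170.3 / 2 = 85.15


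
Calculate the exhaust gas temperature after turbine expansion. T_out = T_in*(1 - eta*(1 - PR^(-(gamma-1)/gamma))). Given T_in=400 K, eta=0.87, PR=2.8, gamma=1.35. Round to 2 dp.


T_out = T_in * (1 - eta * (1 - PR^(-(gamma-1)/gamma)))
Exponent = -(1.35-1)/1.35 = -0.25925926
PR^exp = 2.8^(-0.25925926) = 0.76572026
Factor = 1 - 0.87*(1 - 0.76572026) = 0.79617663
T_out = 400 * 0.79617663 = 318.47 K


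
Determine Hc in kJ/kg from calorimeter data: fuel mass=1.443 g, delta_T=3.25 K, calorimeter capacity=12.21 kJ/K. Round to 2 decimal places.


Hc = C_cal * delta_T / m_fuel
Q_released = 12.21 * 3.25 = 39.6825 kJ
m_fuel = 1.443 g = 1.443/1000 kg = 0.001443 kg
Hc = 39.6825 / 0.001443 = 27500.00 kJ/kg


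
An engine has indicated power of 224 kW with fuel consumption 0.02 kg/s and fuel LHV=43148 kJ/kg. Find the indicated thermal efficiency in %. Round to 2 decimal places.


eta_ith = (IP / (mf * LHV)) * 100
Denominator = 0.02 * 43148 = 862.9600 kW
eta_ith = (224 / 862.9600) * 100 = 25.96%


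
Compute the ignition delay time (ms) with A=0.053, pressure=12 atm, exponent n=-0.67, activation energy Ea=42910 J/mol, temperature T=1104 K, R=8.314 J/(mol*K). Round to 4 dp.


tau = A * P^n * exp(Ea/(R*T))
P^n = 12^(-0.67) = 0.18921195
Ea/(R*T) = 42910/(8.314*1104) = 4.674976
exp(Ea/(R*T)) = 107.230034
tau = 0.053 * 0.18921195 * 107.230034 = 1.0753 ms


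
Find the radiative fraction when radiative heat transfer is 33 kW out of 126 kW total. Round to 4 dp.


f_rad = Q_rad / Q_total
f_rad = 33 / 126 = 0.2619


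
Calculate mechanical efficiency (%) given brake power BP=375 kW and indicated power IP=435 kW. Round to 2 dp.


eta_mech = (BP / IP) * 100
Ratio = 375 / 435 = 0.8621
eta_mech = 0.8621 * 100 = 86.21%


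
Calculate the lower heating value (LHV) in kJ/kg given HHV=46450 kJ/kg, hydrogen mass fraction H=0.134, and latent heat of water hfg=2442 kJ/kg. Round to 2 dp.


LHV = HHV - hfg * 9 * H
Water correction = 2442 * 9 * 0.134 = 2945.052 kJ/kg
LHV = 46450 - 2945.052 = 43504.95 kJ/kg


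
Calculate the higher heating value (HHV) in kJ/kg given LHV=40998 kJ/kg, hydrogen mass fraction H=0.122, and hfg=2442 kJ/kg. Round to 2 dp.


HHV = LHV + hfg * 9 * H
Water addition = 2442 * 9 * 0.122 = 2681.316 kJ/kg
HHV = 40998 + 2681.316 = 43679.32 kJ/kg


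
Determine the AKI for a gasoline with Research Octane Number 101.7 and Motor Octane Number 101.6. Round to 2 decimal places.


AKI = (RON + MON) / 2
AKI = (101.7 + 101.6) / 2
AKI = 203.3 / 2 = 101.65


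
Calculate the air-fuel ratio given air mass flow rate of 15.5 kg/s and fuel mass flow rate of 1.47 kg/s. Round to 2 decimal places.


AFR = m_air / m_fuel
AFR = 15.5 / 1.47 = 10.54


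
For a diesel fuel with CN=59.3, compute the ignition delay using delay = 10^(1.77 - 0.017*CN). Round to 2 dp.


delay = 10^(1.77 - 0.017*CN)
Exponent = 1.77 - 0.017*59.3 = 0.7619
delay = 10^0.7619 = 5.78 ms


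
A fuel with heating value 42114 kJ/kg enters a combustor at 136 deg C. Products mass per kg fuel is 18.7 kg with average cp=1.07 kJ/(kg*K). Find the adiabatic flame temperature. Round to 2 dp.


T_ad = T_in + Hc / (m_p * cp)
Denominator = 18.7 * 1.07 = 20.0090
Temperature rise = 42114 / 20.0090 = 2104.75 K
T_ad = 136 + 2104.75 = 2240.75 deg C


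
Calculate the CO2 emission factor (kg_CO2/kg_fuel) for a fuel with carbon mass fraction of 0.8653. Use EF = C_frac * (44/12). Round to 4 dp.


EF = C_frac * (M_CO2 / M_C)
EF = 0.8653 * (44/12)
EF = 0.8653 * 3.666667 = 3.1728 kg_CO2/kg_fuel


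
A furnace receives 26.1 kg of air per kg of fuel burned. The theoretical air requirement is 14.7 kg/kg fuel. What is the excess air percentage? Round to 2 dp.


Excess air = actual - stoichiometric = 26.1 - 14.7 = 11.40 kg/kg fuel
Excess air % = (excess / stoich) * 100 = (11.40 / 14.7) * 100 = 77.55%


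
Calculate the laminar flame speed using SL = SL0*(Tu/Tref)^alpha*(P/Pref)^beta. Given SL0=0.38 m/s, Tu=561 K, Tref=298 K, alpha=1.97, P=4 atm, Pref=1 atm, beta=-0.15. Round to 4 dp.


SL = SL0 * (Tu/Tref)^alpha * (P/Pref)^beta
T ratio = 561/298 = 1.88255034
(T ratio)^alpha = 1.88255034^1.97 = 3.477369
(P/Pref)^beta = 4^(-0.15) = 0.812252
SL = 0.38 * 3.477369 * 0.812252 = 1.0733 m/s


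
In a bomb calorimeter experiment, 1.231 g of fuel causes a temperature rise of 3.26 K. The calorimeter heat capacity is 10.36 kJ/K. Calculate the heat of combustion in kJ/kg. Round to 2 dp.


Hc = C_cal * delta_T / m_fuel
Q_released = 10.36 * 3.26 = 33.7736 kJ
m_fuel = 1.231 g = 1.231/1000 kg = 0.001231 kg
Hc = 33.7736 / 0.001231 = 27435.91 kJ/kg


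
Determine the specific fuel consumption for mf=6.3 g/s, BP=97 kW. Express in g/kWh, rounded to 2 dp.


SFC = (mf / BP) * 3600
Rate = 6.3 / 97 = 0.064948 g/(s*kW)
SFC = 0.064948 * 3600 = 233.81 g/kWh


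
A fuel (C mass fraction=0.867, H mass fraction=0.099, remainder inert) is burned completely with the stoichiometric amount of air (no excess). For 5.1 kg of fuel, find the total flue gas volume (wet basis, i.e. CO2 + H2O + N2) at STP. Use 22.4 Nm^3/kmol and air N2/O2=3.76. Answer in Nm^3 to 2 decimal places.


Per kg fuel: CO2 = (C/12 kmol)*22.4 = (0.867/12)*22.4 = 1.61840 Nm^3
Per kg fuel: H2O = (H/2 kmol)*22.4 = (0.099/2)*22.4 = 1.10880 Nm^3
O2 needed per kg fuel = C/12 + H/4 = 0.867/12 + 0.099/4 = 0.09700000 kmol
Per kg fuel: N2 = O2*3.76*22.4 = 0.09700000*3.76*22.4 = 8.16973 Nm^3
Total per kg = 1.61840 + 1.10880 + 8.16973 = 10.89693 Nm^3
Total = 10.89693 * 5.1 = 55.57 Nm^3


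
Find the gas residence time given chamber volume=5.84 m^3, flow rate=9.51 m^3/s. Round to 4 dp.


tau = V / Q_flow
tau = 5.84 / 9.51 = 0.6141 s


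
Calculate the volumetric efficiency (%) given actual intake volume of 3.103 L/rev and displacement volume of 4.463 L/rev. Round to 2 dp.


eta_v = (V_actual / V_disp) * 100
Ratio = 3.103 / 4.463 = 0.6953
eta_v = 0.6953 * 100 = 69.53%


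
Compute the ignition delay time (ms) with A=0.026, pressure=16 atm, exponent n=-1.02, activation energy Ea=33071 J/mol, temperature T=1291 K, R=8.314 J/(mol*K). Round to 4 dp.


tau = A * P^n * exp(Ea/(R*T))
P^n = 16^(-1.02) = 0.05912860
Ea/(R*T) = 33071/(8.314*1291) = 3.081137
exp(Ea/(R*T)) = 21.783164
tau = 0.026 * 0.05912860 * 21.783164 = 0.0335 ms


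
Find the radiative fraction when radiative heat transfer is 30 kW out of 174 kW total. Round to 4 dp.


f_rad = Q_rad / Q_total
f_rad = 30 / 174 = 0.1724


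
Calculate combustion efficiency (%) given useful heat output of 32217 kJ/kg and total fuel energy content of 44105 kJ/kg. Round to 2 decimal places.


Efficiency = (Q_useful / Q_fuel) * 100
Efficiency = (32217 / 44105) * 100
Efficiency = 0.7305 * 100 = 73.05%


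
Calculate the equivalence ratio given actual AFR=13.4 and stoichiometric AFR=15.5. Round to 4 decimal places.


phi = AFR_stoich / AFR_actual
phi = 15.5 / 13.4 = 1.1567


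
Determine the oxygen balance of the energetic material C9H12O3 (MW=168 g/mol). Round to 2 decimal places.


OB = -1600 * (2C + H/2 - O) / MW
Inner = 2*9 + 12/2 - 3 = 21.00
OB = -1600 * 21.00 / 168 = -200.00%


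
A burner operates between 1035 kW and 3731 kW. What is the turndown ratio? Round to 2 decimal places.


TDR = Q_max / Q_min
TDR = 3731 / 1035 = 3.60


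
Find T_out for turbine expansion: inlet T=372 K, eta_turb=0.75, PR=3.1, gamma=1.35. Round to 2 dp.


T_out = T_in * (1 - eta * (1 - PR^(-(gamma-1)/gamma)))
Exponent = -(1.35-1)/1.35 = -0.25925926
PR^exp = 3.1^(-0.25925926) = 0.74577862
Factor = 1 - 0.75*(1 - 0.74577862) = 0.80933397
T_out = 372 * 0.80933397 = 301.07 K


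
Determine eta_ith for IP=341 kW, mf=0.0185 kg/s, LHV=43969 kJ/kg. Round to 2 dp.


eta_ith = (IP / (mf * LHV)) * 100
Denominator = 0.0185 * 43969 = 813.4265 kW
eta_ith = (341 / 813.4265) * 100 = 41.92%


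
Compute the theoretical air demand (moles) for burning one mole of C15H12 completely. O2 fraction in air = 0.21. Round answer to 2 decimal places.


Balanced combustion: C15H12 + 18 O2 -> 15 CO2 + 6 H2O
O2 needed = C + H/4 = 15 + 12/4 = 18.00 moles
Air moles = O2 / 0.21 = 18.00 / 0.21 = 85.71 moles air


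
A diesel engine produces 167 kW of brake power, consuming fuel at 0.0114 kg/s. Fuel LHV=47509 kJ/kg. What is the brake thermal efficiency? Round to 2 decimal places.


eta_BTE = (BP / (mf * LHV)) * 100
Denominator = 0.0114 * 47509 = 541.6026 kW
eta_BTE = (167 / 541.6026) * 100 = 30.83%


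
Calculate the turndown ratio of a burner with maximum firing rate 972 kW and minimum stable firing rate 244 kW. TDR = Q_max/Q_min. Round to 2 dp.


TDR = Q_max / Q_min
TDR = 972 / 244 = 3.98


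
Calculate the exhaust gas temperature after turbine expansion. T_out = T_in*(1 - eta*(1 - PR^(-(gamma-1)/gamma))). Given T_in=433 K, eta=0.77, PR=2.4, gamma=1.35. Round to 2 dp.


T_out = T_in * (1 - eta * (1 - PR^(-(gamma-1)/gamma)))
Exponent = -(1.35-1)/1.35 = -0.25925926
PR^exp = 2.4^(-0.25925926) = 0.79694200
Factor = 1 - 0.77*(1 - 0.79694200) = 0.84364534
T_out = 433 * 0.84364534 = 365.30 K


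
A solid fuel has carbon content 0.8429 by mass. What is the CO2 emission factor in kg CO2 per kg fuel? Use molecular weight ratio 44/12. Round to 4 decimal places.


EF = C_frac * (M_CO2 / M_C)
EF = 0.8429 * (44/12)
EF = 0.8429 * 3.666667 = 3.0906 kg_CO2/kg_fuel


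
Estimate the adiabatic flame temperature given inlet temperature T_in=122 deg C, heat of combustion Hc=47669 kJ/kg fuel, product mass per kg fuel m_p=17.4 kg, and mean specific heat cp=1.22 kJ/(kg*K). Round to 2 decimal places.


T_ad = T_in + Hc / (m_p * cp)
Denominator = 17.4 * 1.22 = 21.2280
Temperature rise = 47669 / 21.2280 = 2245.57 K
T_ad = 122 + 2245.57 = 2367.57 deg C


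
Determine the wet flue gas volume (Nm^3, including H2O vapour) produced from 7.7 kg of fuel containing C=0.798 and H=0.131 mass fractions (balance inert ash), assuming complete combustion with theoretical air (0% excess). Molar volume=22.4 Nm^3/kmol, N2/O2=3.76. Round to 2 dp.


Per kg fuel: CO2 = (C/12 kmol)*22.4 = (0.798/12)*22.4 = 1.48960 Nm^3
Per kg fuel: H2O = (H/2 kmol)*22.4 = (0.131/2)*22.4 = 1.46720 Nm^3
O2 needed per kg fuel = C/12 + H/4 = 0.798/12 + 0.131/4 = 0.09925000 kmol
Per kg fuel: N2 = O2*3.76*22.4 = 0.09925000*3.76*22.4 = 8.35923 Nm^3
Total per kg = 1.48960 + 1.46720 + 8.35923 = 11.31603 Nm^3
Total = 11.31603 * 7.7 = 87.13 Nm^3


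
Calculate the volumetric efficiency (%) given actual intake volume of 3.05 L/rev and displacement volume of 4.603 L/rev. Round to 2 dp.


eta_v = (V_actual / V_disp) * 100
Ratio = 3.05 / 4.603 = 0.6626
eta_v = 0.6626 * 100 = 66.26%


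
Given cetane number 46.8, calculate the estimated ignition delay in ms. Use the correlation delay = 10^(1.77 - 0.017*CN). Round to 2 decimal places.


delay = 10^(1.77 - 0.017*CN)
Exponent = 1.77 - 0.017*46.8 = 0.9744
delay = 10^0.9744 = 9.43 ms


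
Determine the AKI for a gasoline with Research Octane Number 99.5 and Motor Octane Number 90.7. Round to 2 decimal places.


AKI = (RON + MON) / 2
AKI = (99.5 + 90.7) / 2
AKI = 190.2 / 2 = 95.10


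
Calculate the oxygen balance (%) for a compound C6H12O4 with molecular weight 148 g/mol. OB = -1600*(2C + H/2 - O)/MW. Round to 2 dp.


OB = -1600 * (2C + H/2 - O) / MW
Inner = 2*6 + 12/2 - 4 = 14.00
OB = -1600 * 14.00 / 148 = -151.35%


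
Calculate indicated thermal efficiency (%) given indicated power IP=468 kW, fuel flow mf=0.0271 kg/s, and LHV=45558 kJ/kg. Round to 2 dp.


eta_ith = (IP / (mf * LHV)) * 100
Denominator = 0.0271 * 45558 = 1234.6218 kW
eta_ith = (468 / 1234.6218) * 100 = 37.91%


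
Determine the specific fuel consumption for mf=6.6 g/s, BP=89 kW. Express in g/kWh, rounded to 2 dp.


SFC = (mf / BP) * 3600
Rate = 6.6 / 89 = 0.074157 g/(s*kW)
SFC = 0.074157 * 3600 = 266.97 g/kWh


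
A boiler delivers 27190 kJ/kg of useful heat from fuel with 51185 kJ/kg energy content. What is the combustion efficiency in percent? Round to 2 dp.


Efficiency = (Q_useful / Q_fuel) * 100
Efficiency = (27190 / 51185) * 100
Efficiency = 0.5312 * 100 = 53.12%


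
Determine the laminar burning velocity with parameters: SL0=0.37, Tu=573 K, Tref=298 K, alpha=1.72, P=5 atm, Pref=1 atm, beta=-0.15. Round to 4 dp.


SL = SL0 * (Tu/Tref)^alpha * (P/Pref)^beta
T ratio = 573/298 = 1.92281879
(T ratio)^alpha = 1.92281879^1.72 = 3.078747
(P/Pref)^beta = 5^(-0.15) = 0.785515
SL = 0.37 * 3.078747 * 0.785515 = 0.8948 m/s


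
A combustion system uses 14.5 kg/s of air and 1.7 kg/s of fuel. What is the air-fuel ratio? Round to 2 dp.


AFR = m_air / m_fuel
AFR = 14.5 / 1.7 = 8.53


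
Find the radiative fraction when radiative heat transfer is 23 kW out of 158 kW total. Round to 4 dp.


f_rad = Q_rad / Q_total
f_rad = 23 / 158 = 0.1456


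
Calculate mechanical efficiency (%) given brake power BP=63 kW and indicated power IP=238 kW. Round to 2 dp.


eta_mech = (BP / IP) * 100
Ratio = 63 / 238 = 0.2647
eta_mech = 0.2647 * 100 = 26.47%


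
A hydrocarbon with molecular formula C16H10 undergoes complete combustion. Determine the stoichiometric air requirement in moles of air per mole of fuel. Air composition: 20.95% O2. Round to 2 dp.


Balanced combustion: C16H10 + 18.5 O2 -> 16 CO2 + 5 H2O
O2 needed = C + H/4 = 16 + 10/4 = 18.50 moles
Air moles = O2 / 0.2095 = 18.50 / 0.2095 = 88.31 moles air


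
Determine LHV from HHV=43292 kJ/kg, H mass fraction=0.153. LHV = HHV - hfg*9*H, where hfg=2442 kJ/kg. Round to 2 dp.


LHV = HHV - hfg * 9 * H
Water correction = 2442 * 9 * 0.153 = 3362.634 kJ/kg
LHV = 43292 - 3362.634 = 39929.37 kJ/kg
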